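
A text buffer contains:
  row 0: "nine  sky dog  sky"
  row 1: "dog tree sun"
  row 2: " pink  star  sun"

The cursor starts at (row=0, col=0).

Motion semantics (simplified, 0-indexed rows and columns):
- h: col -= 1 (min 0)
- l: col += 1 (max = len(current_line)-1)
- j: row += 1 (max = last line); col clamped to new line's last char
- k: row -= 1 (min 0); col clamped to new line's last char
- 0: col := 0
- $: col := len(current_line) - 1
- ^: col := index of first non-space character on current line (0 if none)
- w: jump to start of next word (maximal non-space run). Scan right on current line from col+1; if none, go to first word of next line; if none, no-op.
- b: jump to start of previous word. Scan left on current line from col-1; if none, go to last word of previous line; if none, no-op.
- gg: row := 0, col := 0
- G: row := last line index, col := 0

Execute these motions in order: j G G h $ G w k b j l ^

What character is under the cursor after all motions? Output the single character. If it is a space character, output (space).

Answer: p

Derivation:
After 1 (j): row=1 col=0 char='d'
After 2 (G): row=2 col=0 char='_'
After 3 (G): row=2 col=0 char='_'
After 4 (h): row=2 col=0 char='_'
After 5 ($): row=2 col=15 char='n'
After 6 (G): row=2 col=0 char='_'
After 7 (w): row=2 col=1 char='p'
After 8 (k): row=1 col=1 char='o'
After 9 (b): row=1 col=0 char='d'
After 10 (j): row=2 col=0 char='_'
After 11 (l): row=2 col=1 char='p'
After 12 (^): row=2 col=1 char='p'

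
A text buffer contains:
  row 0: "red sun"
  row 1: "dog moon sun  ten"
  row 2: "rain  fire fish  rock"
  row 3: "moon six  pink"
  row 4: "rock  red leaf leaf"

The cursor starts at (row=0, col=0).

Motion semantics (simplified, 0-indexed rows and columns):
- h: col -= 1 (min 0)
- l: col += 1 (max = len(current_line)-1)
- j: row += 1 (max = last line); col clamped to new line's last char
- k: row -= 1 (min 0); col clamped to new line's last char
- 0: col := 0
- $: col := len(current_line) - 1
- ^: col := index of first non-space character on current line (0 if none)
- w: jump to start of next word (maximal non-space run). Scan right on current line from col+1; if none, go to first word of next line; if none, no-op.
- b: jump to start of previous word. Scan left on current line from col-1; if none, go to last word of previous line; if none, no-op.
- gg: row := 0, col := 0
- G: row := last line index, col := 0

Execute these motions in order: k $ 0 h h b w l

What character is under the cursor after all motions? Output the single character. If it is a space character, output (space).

After 1 (k): row=0 col=0 char='r'
After 2 ($): row=0 col=6 char='n'
After 3 (0): row=0 col=0 char='r'
After 4 (h): row=0 col=0 char='r'
After 5 (h): row=0 col=0 char='r'
After 6 (b): row=0 col=0 char='r'
After 7 (w): row=0 col=4 char='s'
After 8 (l): row=0 col=5 char='u'

Answer: u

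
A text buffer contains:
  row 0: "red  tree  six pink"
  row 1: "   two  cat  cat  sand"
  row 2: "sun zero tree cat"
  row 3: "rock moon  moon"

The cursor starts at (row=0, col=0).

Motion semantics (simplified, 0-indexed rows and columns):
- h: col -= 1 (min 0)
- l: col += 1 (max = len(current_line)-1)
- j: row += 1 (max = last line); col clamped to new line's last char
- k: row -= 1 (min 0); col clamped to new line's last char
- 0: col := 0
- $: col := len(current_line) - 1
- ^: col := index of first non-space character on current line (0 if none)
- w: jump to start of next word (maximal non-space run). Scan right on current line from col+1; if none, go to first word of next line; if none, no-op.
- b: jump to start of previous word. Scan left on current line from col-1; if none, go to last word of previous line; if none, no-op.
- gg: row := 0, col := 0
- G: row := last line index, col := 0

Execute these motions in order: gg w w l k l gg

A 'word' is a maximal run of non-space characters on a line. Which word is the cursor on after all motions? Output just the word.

After 1 (gg): row=0 col=0 char='r'
After 2 (w): row=0 col=5 char='t'
After 3 (w): row=0 col=11 char='s'
After 4 (l): row=0 col=12 char='i'
After 5 (k): row=0 col=12 char='i'
After 6 (l): row=0 col=13 char='x'
After 7 (gg): row=0 col=0 char='r'

Answer: red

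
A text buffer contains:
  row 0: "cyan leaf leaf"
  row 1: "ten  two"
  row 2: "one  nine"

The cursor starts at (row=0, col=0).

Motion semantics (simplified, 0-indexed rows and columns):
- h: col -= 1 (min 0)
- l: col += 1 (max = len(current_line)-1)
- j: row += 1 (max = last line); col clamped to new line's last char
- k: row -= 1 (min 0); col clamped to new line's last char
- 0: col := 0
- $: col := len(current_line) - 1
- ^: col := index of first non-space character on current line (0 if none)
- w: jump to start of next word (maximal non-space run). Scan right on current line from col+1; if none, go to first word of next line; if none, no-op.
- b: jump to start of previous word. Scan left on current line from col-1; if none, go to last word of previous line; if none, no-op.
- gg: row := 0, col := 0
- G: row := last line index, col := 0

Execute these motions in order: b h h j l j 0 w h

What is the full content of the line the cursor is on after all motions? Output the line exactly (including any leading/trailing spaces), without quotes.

Answer: one  nine

Derivation:
After 1 (b): row=0 col=0 char='c'
After 2 (h): row=0 col=0 char='c'
After 3 (h): row=0 col=0 char='c'
After 4 (j): row=1 col=0 char='t'
After 5 (l): row=1 col=1 char='e'
After 6 (j): row=2 col=1 char='n'
After 7 (0): row=2 col=0 char='o'
After 8 (w): row=2 col=5 char='n'
After 9 (h): row=2 col=4 char='_'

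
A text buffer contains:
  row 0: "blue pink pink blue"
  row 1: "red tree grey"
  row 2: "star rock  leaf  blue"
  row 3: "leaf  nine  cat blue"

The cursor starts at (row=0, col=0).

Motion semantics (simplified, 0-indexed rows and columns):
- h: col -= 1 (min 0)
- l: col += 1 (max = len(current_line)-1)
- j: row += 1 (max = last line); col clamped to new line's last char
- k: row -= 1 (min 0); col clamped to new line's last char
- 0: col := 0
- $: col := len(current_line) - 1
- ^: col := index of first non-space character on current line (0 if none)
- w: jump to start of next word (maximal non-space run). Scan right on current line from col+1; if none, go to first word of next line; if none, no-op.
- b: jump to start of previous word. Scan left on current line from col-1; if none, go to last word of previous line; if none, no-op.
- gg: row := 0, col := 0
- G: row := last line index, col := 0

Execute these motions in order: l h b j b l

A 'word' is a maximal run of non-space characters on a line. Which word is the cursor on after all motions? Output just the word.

Answer: blue

Derivation:
After 1 (l): row=0 col=1 char='l'
After 2 (h): row=0 col=0 char='b'
After 3 (b): row=0 col=0 char='b'
After 4 (j): row=1 col=0 char='r'
After 5 (b): row=0 col=15 char='b'
After 6 (l): row=0 col=16 char='l'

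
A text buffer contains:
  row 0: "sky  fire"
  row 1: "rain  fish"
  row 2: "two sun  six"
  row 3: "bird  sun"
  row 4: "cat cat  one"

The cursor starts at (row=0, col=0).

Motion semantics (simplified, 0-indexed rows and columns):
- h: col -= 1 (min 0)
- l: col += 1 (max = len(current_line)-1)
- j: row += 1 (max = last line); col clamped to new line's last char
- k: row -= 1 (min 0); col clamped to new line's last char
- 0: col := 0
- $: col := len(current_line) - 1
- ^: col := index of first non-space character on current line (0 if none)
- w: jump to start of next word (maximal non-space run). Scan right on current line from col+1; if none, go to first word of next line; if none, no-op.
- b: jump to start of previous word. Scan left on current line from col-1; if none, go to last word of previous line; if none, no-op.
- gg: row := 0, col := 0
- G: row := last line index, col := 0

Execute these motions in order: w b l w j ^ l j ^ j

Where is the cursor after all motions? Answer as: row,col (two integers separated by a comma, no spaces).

After 1 (w): row=0 col=5 char='f'
After 2 (b): row=0 col=0 char='s'
After 3 (l): row=0 col=1 char='k'
After 4 (w): row=0 col=5 char='f'
After 5 (j): row=1 col=5 char='_'
After 6 (^): row=1 col=0 char='r'
After 7 (l): row=1 col=1 char='a'
After 8 (j): row=2 col=1 char='w'
After 9 (^): row=2 col=0 char='t'
After 10 (j): row=3 col=0 char='b'

Answer: 3,0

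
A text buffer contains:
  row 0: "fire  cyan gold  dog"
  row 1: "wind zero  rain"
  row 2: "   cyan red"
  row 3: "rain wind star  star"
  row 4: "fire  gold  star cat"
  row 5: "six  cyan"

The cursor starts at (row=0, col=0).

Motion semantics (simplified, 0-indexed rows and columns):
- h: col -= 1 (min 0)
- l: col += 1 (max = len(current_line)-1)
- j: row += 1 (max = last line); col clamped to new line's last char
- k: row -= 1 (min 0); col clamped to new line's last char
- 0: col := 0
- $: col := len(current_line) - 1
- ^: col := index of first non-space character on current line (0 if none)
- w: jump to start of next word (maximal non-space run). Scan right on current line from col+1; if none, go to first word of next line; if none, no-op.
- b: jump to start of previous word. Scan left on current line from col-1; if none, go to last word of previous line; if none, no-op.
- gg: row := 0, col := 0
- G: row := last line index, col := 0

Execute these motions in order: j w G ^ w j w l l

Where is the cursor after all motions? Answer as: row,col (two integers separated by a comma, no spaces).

After 1 (j): row=1 col=0 char='w'
After 2 (w): row=1 col=5 char='z'
After 3 (G): row=5 col=0 char='s'
After 4 (^): row=5 col=0 char='s'
After 5 (w): row=5 col=5 char='c'
After 6 (j): row=5 col=5 char='c'
After 7 (w): row=5 col=5 char='c'
After 8 (l): row=5 col=6 char='y'
After 9 (l): row=5 col=7 char='a'

Answer: 5,7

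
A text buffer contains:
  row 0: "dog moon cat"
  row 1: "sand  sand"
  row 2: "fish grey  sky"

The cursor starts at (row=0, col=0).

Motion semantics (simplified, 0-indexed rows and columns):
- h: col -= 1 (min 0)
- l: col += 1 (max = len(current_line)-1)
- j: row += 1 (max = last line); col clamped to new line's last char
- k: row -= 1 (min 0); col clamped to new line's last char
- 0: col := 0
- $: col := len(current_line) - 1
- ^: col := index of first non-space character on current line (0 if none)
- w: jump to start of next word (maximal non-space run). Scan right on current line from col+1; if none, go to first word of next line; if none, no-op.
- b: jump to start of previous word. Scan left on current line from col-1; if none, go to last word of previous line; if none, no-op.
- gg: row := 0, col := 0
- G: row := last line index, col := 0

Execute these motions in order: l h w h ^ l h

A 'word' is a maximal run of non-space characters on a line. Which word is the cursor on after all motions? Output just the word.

After 1 (l): row=0 col=1 char='o'
After 2 (h): row=0 col=0 char='d'
After 3 (w): row=0 col=4 char='m'
After 4 (h): row=0 col=3 char='_'
After 5 (^): row=0 col=0 char='d'
After 6 (l): row=0 col=1 char='o'
After 7 (h): row=0 col=0 char='d'

Answer: dog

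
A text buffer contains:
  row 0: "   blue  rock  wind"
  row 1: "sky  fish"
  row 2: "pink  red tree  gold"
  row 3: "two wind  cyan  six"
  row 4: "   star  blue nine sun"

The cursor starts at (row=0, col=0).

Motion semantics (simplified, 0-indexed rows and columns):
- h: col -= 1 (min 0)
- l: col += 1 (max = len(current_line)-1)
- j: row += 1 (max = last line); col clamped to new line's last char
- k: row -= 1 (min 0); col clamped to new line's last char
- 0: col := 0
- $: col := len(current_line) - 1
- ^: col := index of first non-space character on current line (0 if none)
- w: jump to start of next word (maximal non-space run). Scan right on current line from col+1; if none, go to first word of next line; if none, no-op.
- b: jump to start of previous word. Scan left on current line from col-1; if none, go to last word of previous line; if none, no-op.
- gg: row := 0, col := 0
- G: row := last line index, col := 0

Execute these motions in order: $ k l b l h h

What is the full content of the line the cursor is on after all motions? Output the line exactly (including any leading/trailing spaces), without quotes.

After 1 ($): row=0 col=18 char='d'
After 2 (k): row=0 col=18 char='d'
After 3 (l): row=0 col=18 char='d'
After 4 (b): row=0 col=15 char='w'
After 5 (l): row=0 col=16 char='i'
After 6 (h): row=0 col=15 char='w'
After 7 (h): row=0 col=14 char='_'

Answer:    blue  rock  wind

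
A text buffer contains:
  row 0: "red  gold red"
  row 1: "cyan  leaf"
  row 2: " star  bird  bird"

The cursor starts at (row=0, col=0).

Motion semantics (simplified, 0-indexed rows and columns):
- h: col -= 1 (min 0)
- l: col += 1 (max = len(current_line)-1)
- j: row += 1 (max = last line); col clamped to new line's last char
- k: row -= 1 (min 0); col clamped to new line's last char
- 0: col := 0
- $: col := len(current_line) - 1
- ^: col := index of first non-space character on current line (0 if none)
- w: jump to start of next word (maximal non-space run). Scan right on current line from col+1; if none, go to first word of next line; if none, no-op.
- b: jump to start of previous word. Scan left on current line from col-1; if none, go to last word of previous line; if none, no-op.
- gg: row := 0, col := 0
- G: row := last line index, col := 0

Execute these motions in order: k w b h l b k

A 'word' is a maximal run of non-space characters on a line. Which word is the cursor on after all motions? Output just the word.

After 1 (k): row=0 col=0 char='r'
After 2 (w): row=0 col=5 char='g'
After 3 (b): row=0 col=0 char='r'
After 4 (h): row=0 col=0 char='r'
After 5 (l): row=0 col=1 char='e'
After 6 (b): row=0 col=0 char='r'
After 7 (k): row=0 col=0 char='r'

Answer: red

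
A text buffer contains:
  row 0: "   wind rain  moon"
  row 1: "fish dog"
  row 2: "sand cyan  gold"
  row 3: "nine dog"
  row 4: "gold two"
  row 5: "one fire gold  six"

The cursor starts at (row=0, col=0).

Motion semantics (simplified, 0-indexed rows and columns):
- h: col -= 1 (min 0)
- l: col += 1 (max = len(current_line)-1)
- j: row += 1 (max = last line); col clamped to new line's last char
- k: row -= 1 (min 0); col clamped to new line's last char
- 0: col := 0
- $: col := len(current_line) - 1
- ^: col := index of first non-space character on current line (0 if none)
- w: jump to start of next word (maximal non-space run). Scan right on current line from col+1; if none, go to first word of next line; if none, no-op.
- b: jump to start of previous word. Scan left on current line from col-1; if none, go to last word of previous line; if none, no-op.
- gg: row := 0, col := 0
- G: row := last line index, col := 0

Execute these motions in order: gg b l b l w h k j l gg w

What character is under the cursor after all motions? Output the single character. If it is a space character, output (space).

After 1 (gg): row=0 col=0 char='_'
After 2 (b): row=0 col=0 char='_'
After 3 (l): row=0 col=1 char='_'
After 4 (b): row=0 col=1 char='_'
After 5 (l): row=0 col=2 char='_'
After 6 (w): row=0 col=3 char='w'
After 7 (h): row=0 col=2 char='_'
After 8 (k): row=0 col=2 char='_'
After 9 (j): row=1 col=2 char='s'
After 10 (l): row=1 col=3 char='h'
After 11 (gg): row=0 col=0 char='_'
After 12 (w): row=0 col=3 char='w'

Answer: w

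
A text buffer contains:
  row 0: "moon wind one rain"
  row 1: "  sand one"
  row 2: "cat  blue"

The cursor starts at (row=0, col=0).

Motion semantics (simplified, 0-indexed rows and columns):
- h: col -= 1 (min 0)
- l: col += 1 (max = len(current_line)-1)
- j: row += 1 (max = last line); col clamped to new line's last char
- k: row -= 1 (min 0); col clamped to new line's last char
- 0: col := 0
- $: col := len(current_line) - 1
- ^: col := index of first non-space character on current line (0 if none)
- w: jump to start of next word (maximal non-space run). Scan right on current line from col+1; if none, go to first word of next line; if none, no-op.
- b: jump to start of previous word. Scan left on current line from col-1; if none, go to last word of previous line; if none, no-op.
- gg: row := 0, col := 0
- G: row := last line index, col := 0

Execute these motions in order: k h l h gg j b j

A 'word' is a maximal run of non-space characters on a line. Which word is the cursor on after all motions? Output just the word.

Answer: one

Derivation:
After 1 (k): row=0 col=0 char='m'
After 2 (h): row=0 col=0 char='m'
After 3 (l): row=0 col=1 char='o'
After 4 (h): row=0 col=0 char='m'
After 5 (gg): row=0 col=0 char='m'
After 6 (j): row=1 col=0 char='_'
After 7 (b): row=0 col=14 char='r'
After 8 (j): row=1 col=9 char='e'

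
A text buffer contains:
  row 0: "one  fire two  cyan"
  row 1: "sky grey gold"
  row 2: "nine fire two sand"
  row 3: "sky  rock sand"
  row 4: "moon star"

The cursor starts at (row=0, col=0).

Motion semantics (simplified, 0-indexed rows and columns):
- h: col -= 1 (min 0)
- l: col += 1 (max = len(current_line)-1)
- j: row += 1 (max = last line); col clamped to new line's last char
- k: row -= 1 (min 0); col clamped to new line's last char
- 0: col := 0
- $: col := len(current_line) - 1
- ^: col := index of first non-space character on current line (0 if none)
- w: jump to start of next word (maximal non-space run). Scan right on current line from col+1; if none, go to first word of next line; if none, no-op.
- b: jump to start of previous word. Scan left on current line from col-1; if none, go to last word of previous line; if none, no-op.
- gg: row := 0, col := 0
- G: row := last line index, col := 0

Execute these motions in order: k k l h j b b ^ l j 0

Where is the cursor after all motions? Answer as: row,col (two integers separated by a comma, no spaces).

After 1 (k): row=0 col=0 char='o'
After 2 (k): row=0 col=0 char='o'
After 3 (l): row=0 col=1 char='n'
After 4 (h): row=0 col=0 char='o'
After 5 (j): row=1 col=0 char='s'
After 6 (b): row=0 col=15 char='c'
After 7 (b): row=0 col=10 char='t'
After 8 (^): row=0 col=0 char='o'
After 9 (l): row=0 col=1 char='n'
After 10 (j): row=1 col=1 char='k'
After 11 (0): row=1 col=0 char='s'

Answer: 1,0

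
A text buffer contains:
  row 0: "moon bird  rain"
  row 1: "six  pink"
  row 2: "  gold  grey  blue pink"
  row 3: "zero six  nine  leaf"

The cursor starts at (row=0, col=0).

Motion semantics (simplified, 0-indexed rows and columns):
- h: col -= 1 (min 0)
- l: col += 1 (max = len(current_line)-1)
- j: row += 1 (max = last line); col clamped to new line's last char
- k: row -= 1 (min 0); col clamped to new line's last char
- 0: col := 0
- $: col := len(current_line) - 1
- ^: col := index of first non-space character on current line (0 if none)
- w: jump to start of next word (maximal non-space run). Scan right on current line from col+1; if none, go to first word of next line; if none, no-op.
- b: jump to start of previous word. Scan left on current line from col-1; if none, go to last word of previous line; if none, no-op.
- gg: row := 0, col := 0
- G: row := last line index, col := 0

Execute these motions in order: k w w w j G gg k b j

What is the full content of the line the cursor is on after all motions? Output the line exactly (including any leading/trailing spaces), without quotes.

Answer: six  pink

Derivation:
After 1 (k): row=0 col=0 char='m'
After 2 (w): row=0 col=5 char='b'
After 3 (w): row=0 col=11 char='r'
After 4 (w): row=1 col=0 char='s'
After 5 (j): row=2 col=0 char='_'
After 6 (G): row=3 col=0 char='z'
After 7 (gg): row=0 col=0 char='m'
After 8 (k): row=0 col=0 char='m'
After 9 (b): row=0 col=0 char='m'
After 10 (j): row=1 col=0 char='s'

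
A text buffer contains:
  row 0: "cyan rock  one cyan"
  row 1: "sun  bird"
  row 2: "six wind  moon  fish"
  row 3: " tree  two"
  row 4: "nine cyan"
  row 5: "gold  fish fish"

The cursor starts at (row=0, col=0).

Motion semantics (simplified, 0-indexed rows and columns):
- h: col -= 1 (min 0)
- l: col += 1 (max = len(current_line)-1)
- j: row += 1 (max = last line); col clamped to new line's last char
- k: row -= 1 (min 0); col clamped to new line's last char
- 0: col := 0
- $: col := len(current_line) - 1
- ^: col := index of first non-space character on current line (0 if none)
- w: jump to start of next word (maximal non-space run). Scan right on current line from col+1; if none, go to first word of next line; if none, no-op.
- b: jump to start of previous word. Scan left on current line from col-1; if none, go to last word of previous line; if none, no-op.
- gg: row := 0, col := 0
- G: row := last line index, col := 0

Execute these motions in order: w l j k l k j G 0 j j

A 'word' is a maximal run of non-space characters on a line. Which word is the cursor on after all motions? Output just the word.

After 1 (w): row=0 col=5 char='r'
After 2 (l): row=0 col=6 char='o'
After 3 (j): row=1 col=6 char='i'
After 4 (k): row=0 col=6 char='o'
After 5 (l): row=0 col=7 char='c'
After 6 (k): row=0 col=7 char='c'
After 7 (j): row=1 col=7 char='r'
After 8 (G): row=5 col=0 char='g'
After 9 (0): row=5 col=0 char='g'
After 10 (j): row=5 col=0 char='g'
After 11 (j): row=5 col=0 char='g'

Answer: gold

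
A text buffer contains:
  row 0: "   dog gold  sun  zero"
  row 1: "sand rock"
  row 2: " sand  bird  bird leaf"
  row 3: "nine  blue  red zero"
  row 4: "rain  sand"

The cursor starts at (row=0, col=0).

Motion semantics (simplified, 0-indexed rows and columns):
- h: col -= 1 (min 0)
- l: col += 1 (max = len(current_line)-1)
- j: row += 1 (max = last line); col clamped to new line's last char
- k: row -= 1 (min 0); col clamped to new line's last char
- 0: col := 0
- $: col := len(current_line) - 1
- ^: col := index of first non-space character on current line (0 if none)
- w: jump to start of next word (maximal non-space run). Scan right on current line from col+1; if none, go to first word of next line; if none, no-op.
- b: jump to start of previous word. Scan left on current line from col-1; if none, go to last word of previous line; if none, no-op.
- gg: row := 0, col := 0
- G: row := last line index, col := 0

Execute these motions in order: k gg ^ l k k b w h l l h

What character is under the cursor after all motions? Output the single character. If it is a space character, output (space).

Answer: g

Derivation:
After 1 (k): row=0 col=0 char='_'
After 2 (gg): row=0 col=0 char='_'
After 3 (^): row=0 col=3 char='d'
After 4 (l): row=0 col=4 char='o'
After 5 (k): row=0 col=4 char='o'
After 6 (k): row=0 col=4 char='o'
After 7 (b): row=0 col=3 char='d'
After 8 (w): row=0 col=7 char='g'
After 9 (h): row=0 col=6 char='_'
After 10 (l): row=0 col=7 char='g'
After 11 (l): row=0 col=8 char='o'
After 12 (h): row=0 col=7 char='g'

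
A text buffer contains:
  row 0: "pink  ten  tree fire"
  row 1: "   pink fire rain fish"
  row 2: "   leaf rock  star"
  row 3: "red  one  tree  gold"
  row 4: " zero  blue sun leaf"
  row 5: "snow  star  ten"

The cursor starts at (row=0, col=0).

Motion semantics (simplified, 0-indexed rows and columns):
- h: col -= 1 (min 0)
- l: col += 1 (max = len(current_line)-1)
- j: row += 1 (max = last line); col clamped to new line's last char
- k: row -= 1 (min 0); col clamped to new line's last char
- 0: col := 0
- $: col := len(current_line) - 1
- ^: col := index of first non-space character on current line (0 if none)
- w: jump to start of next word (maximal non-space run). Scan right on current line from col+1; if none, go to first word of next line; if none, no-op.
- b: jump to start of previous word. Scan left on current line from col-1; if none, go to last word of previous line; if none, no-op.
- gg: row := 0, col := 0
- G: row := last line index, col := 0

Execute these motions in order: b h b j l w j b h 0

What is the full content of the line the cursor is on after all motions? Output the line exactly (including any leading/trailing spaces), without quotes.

Answer:    pink fire rain fish

Derivation:
After 1 (b): row=0 col=0 char='p'
After 2 (h): row=0 col=0 char='p'
After 3 (b): row=0 col=0 char='p'
After 4 (j): row=1 col=0 char='_'
After 5 (l): row=1 col=1 char='_'
After 6 (w): row=1 col=3 char='p'
After 7 (j): row=2 col=3 char='l'
After 8 (b): row=1 col=18 char='f'
After 9 (h): row=1 col=17 char='_'
After 10 (0): row=1 col=0 char='_'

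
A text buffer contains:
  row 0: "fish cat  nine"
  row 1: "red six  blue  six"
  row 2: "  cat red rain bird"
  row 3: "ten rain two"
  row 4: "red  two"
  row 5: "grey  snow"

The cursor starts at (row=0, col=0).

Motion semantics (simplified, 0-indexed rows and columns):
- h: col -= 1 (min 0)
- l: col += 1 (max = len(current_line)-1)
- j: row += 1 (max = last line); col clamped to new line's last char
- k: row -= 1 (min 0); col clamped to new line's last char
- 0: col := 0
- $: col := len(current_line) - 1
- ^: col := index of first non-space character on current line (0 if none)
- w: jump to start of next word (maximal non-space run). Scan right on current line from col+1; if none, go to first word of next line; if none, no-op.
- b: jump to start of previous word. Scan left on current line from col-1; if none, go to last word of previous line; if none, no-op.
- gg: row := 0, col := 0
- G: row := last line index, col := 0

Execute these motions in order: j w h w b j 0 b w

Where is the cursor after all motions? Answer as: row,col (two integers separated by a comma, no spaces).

After 1 (j): row=1 col=0 char='r'
After 2 (w): row=1 col=4 char='s'
After 3 (h): row=1 col=3 char='_'
After 4 (w): row=1 col=4 char='s'
After 5 (b): row=1 col=0 char='r'
After 6 (j): row=2 col=0 char='_'
After 7 (0): row=2 col=0 char='_'
After 8 (b): row=1 col=15 char='s'
After 9 (w): row=2 col=2 char='c'

Answer: 2,2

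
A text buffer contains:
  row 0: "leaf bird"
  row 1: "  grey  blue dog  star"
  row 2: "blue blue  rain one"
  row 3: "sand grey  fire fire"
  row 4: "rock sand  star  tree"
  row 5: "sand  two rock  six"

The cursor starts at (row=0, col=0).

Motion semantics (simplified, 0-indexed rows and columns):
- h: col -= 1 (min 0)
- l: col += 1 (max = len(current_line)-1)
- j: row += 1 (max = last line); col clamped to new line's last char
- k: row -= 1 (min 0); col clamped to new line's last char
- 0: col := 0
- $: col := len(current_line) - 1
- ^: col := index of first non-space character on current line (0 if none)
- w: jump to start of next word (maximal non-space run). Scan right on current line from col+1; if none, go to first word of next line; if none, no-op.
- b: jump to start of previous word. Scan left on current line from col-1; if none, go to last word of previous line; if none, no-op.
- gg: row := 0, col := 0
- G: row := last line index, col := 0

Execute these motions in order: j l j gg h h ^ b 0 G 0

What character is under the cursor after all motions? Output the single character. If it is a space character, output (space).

After 1 (j): row=1 col=0 char='_'
After 2 (l): row=1 col=1 char='_'
After 3 (j): row=2 col=1 char='l'
After 4 (gg): row=0 col=0 char='l'
After 5 (h): row=0 col=0 char='l'
After 6 (h): row=0 col=0 char='l'
After 7 (^): row=0 col=0 char='l'
After 8 (b): row=0 col=0 char='l'
After 9 (0): row=0 col=0 char='l'
After 10 (G): row=5 col=0 char='s'
After 11 (0): row=5 col=0 char='s'

Answer: s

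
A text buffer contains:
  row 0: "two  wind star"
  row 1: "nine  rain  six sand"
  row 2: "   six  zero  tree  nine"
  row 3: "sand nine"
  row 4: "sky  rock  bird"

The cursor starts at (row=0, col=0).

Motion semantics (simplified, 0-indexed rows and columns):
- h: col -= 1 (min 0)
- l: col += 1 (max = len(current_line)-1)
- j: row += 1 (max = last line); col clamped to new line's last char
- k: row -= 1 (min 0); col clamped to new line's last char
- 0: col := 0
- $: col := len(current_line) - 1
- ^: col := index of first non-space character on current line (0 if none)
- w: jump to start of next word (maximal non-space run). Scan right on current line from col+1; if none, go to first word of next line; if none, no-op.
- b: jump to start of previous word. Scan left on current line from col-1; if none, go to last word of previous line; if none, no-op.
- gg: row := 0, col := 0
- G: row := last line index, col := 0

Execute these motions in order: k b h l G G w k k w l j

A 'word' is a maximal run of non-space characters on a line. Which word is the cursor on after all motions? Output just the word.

After 1 (k): row=0 col=0 char='t'
After 2 (b): row=0 col=0 char='t'
After 3 (h): row=0 col=0 char='t'
After 4 (l): row=0 col=1 char='w'
After 5 (G): row=4 col=0 char='s'
After 6 (G): row=4 col=0 char='s'
After 7 (w): row=4 col=5 char='r'
After 8 (k): row=3 col=5 char='n'
After 9 (k): row=2 col=5 char='x'
After 10 (w): row=2 col=8 char='z'
After 11 (l): row=2 col=9 char='e'
After 12 (j): row=3 col=8 char='e'

Answer: nine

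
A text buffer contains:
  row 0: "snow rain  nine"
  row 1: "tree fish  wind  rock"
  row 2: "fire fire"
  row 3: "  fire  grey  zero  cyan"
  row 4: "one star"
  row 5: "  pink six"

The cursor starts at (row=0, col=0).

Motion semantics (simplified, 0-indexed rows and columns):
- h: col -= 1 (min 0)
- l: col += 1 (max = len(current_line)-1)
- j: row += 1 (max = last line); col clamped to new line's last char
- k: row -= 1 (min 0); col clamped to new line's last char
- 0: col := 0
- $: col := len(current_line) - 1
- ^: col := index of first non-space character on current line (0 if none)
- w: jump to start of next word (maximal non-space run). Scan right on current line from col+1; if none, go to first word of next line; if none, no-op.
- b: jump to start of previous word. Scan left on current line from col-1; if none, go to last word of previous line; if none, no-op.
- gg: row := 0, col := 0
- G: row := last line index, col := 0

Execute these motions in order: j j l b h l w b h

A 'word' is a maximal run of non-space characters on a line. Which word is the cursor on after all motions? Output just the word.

Answer: fire

Derivation:
After 1 (j): row=1 col=0 char='t'
After 2 (j): row=2 col=0 char='f'
After 3 (l): row=2 col=1 char='i'
After 4 (b): row=2 col=0 char='f'
After 5 (h): row=2 col=0 char='f'
After 6 (l): row=2 col=1 char='i'
After 7 (w): row=2 col=5 char='f'
After 8 (b): row=2 col=0 char='f'
After 9 (h): row=2 col=0 char='f'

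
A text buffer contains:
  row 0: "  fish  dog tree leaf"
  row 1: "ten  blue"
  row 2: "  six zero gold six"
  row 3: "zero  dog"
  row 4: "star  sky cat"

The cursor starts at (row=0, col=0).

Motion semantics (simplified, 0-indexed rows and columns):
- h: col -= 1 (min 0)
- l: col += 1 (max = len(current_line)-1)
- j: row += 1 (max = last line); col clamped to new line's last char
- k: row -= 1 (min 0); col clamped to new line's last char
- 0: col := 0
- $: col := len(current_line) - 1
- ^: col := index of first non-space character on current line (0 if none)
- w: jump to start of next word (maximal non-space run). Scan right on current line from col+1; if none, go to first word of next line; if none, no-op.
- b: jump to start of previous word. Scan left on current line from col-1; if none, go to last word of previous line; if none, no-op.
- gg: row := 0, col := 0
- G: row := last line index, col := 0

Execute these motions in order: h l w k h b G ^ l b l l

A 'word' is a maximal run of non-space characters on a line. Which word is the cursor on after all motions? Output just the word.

Answer: star

Derivation:
After 1 (h): row=0 col=0 char='_'
After 2 (l): row=0 col=1 char='_'
After 3 (w): row=0 col=2 char='f'
After 4 (k): row=0 col=2 char='f'
After 5 (h): row=0 col=1 char='_'
After 6 (b): row=0 col=1 char='_'
After 7 (G): row=4 col=0 char='s'
After 8 (^): row=4 col=0 char='s'
After 9 (l): row=4 col=1 char='t'
After 10 (b): row=4 col=0 char='s'
After 11 (l): row=4 col=1 char='t'
After 12 (l): row=4 col=2 char='a'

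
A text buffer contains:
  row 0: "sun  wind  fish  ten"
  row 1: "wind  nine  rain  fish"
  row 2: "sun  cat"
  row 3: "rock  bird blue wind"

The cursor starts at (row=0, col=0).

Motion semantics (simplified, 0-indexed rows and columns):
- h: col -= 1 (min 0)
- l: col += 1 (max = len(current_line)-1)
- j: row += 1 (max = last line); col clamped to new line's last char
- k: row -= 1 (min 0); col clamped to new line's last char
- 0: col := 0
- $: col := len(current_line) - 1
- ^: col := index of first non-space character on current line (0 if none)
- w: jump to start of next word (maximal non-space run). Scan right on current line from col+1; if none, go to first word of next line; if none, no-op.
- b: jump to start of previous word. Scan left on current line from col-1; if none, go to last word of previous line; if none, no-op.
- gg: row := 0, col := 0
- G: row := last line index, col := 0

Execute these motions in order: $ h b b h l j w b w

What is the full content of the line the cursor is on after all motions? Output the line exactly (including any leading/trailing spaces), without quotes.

Answer: wind  nine  rain  fish

Derivation:
After 1 ($): row=0 col=19 char='n'
After 2 (h): row=0 col=18 char='e'
After 3 (b): row=0 col=17 char='t'
After 4 (b): row=0 col=11 char='f'
After 5 (h): row=0 col=10 char='_'
After 6 (l): row=0 col=11 char='f'
After 7 (j): row=1 col=11 char='_'
After 8 (w): row=1 col=12 char='r'
After 9 (b): row=1 col=6 char='n'
After 10 (w): row=1 col=12 char='r'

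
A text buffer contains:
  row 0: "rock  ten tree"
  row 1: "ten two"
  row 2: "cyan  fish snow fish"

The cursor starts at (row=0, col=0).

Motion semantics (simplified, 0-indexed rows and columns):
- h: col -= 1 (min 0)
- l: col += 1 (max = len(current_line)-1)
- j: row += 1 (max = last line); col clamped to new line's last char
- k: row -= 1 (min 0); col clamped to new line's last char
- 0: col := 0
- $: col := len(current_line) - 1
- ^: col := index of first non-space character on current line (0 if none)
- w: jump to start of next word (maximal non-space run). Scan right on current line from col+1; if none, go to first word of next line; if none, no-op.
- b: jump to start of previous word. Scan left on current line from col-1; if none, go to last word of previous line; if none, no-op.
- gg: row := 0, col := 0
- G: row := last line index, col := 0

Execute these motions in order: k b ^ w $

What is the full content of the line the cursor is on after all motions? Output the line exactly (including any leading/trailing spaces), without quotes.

Answer: rock  ten tree

Derivation:
After 1 (k): row=0 col=0 char='r'
After 2 (b): row=0 col=0 char='r'
After 3 (^): row=0 col=0 char='r'
After 4 (w): row=0 col=6 char='t'
After 5 ($): row=0 col=13 char='e'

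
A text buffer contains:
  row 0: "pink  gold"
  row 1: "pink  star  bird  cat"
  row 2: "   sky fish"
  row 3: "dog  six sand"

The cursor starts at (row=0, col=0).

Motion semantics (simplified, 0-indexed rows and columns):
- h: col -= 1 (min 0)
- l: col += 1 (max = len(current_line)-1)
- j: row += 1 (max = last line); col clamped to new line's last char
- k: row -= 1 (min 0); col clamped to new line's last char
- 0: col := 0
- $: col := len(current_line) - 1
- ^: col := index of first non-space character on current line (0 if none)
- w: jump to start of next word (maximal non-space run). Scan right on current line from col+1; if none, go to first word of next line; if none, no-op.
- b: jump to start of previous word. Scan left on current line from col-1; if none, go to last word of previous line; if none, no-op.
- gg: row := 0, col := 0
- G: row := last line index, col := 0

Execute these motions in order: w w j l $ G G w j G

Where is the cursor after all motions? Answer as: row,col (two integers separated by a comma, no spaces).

After 1 (w): row=0 col=6 char='g'
After 2 (w): row=1 col=0 char='p'
After 3 (j): row=2 col=0 char='_'
After 4 (l): row=2 col=1 char='_'
After 5 ($): row=2 col=10 char='h'
After 6 (G): row=3 col=0 char='d'
After 7 (G): row=3 col=0 char='d'
After 8 (w): row=3 col=5 char='s'
After 9 (j): row=3 col=5 char='s'
After 10 (G): row=3 col=0 char='d'

Answer: 3,0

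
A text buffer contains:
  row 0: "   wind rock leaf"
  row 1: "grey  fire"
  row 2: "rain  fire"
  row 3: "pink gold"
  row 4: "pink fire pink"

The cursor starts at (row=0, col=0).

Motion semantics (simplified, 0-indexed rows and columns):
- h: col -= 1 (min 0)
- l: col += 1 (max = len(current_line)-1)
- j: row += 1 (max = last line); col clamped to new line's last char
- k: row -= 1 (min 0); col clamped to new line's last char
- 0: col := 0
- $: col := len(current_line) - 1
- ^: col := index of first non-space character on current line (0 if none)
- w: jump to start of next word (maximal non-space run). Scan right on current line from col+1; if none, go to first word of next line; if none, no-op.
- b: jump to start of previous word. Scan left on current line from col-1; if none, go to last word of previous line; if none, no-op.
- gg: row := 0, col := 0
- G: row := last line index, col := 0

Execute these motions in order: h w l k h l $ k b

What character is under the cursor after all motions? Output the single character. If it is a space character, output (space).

Answer: l

Derivation:
After 1 (h): row=0 col=0 char='_'
After 2 (w): row=0 col=3 char='w'
After 3 (l): row=0 col=4 char='i'
After 4 (k): row=0 col=4 char='i'
After 5 (h): row=0 col=3 char='w'
After 6 (l): row=0 col=4 char='i'
After 7 ($): row=0 col=16 char='f'
After 8 (k): row=0 col=16 char='f'
After 9 (b): row=0 col=13 char='l'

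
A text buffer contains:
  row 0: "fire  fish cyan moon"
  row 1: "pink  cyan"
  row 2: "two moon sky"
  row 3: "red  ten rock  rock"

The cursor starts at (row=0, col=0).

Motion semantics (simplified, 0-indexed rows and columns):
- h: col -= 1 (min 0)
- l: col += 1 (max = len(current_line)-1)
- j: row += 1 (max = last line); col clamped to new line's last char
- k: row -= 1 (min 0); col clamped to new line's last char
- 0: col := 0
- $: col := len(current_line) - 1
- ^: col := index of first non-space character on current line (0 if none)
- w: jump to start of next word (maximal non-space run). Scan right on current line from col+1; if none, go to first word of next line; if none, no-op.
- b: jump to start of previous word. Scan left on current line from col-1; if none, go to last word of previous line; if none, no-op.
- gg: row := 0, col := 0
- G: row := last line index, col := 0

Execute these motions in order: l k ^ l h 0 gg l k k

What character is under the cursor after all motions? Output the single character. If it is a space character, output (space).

Answer: i

Derivation:
After 1 (l): row=0 col=1 char='i'
After 2 (k): row=0 col=1 char='i'
After 3 (^): row=0 col=0 char='f'
After 4 (l): row=0 col=1 char='i'
After 5 (h): row=0 col=0 char='f'
After 6 (0): row=0 col=0 char='f'
After 7 (gg): row=0 col=0 char='f'
After 8 (l): row=0 col=1 char='i'
After 9 (k): row=0 col=1 char='i'
After 10 (k): row=0 col=1 char='i'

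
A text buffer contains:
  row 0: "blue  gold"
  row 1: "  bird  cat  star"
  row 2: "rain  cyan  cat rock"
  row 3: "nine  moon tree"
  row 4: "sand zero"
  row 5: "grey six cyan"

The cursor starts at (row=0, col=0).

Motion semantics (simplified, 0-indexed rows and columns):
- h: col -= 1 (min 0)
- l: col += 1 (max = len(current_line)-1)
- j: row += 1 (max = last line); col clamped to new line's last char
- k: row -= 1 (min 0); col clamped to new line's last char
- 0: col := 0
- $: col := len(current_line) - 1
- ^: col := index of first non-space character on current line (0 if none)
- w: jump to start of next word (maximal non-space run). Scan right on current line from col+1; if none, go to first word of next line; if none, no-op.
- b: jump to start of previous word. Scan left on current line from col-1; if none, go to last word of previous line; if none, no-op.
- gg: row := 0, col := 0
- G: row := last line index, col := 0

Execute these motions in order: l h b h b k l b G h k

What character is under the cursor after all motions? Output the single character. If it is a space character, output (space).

After 1 (l): row=0 col=1 char='l'
After 2 (h): row=0 col=0 char='b'
After 3 (b): row=0 col=0 char='b'
After 4 (h): row=0 col=0 char='b'
After 5 (b): row=0 col=0 char='b'
After 6 (k): row=0 col=0 char='b'
After 7 (l): row=0 col=1 char='l'
After 8 (b): row=0 col=0 char='b'
After 9 (G): row=5 col=0 char='g'
After 10 (h): row=5 col=0 char='g'
After 11 (k): row=4 col=0 char='s'

Answer: s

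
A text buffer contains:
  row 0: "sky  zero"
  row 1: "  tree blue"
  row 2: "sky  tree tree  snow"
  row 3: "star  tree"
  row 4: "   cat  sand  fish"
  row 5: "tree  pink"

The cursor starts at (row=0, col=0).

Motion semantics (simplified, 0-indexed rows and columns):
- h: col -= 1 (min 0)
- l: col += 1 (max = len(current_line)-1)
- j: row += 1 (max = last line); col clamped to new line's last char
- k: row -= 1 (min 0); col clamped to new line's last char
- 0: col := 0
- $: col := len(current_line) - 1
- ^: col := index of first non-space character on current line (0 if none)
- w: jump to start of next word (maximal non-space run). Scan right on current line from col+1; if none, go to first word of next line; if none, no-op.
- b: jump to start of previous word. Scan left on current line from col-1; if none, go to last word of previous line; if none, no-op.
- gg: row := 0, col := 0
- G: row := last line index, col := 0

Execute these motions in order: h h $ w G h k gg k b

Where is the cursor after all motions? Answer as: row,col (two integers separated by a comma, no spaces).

Answer: 0,0

Derivation:
After 1 (h): row=0 col=0 char='s'
After 2 (h): row=0 col=0 char='s'
After 3 ($): row=0 col=8 char='o'
After 4 (w): row=1 col=2 char='t'
After 5 (G): row=5 col=0 char='t'
After 6 (h): row=5 col=0 char='t'
After 7 (k): row=4 col=0 char='_'
After 8 (gg): row=0 col=0 char='s'
After 9 (k): row=0 col=0 char='s'
After 10 (b): row=0 col=0 char='s'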